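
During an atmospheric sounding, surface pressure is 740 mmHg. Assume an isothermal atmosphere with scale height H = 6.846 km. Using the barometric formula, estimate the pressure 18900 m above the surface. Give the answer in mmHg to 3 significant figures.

Barometric formula: P = P₀ exp(−z/H).
z/H = 18900/6846.0 = 2.7607; exp(−2.7607) = 0.063247.
P = 740 × 0.063247 = 46.803 mmHg.

P ≈ 46.8 mmHg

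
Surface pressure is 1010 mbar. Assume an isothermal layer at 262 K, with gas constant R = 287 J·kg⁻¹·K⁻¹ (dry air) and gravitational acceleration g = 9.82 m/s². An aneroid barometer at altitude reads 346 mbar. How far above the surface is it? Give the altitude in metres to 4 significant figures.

z ≈ 8203 m

Scale height: H = RT/g = 287 × 262 / 9.82 = 7657.2 m.
Invert the barometric formula: z = H ln(P₀/P).
P₀/P = 1010/346 = 2.9191; ln(2.9191) = 1.0713.
z = 7657.2 × 1.0713 = 8203.2 m.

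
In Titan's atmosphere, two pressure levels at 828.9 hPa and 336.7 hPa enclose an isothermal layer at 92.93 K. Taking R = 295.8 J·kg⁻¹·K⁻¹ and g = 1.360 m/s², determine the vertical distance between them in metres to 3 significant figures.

Δz ≈ 18200 m

Hypsometric equation: Δz = (R T̄/g) ln(P₁/P₂).
R T̄/g = 295.8 × 92.93 / 1.360 = 20212 m.
ln(828.9/336.7) = ln(2.4618) = 0.90089.
Δz = 20212 × 0.90089 = 18209 m.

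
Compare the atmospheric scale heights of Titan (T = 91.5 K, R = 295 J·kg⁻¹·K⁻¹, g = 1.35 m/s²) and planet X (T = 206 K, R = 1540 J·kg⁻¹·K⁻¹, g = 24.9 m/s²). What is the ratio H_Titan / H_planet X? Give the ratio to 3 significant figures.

H_Titan/H_planet X ≈ 1.57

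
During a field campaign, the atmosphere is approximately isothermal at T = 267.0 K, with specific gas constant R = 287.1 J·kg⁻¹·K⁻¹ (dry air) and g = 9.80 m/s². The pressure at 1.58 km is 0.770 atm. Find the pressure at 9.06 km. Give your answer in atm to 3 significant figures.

P ≈ 0.296 atm

Scale height: H = RT/g = 287.1 × 267.0 / 9.80 = 7822.0 m.
Between two levels, P₂ = P₁ exp(−Δz/H) with Δz = z₂ − z₁.
Δz = 9060.0 − 1580.0 = 7480.0 m; Δz/H = 7480.0/7822.0 = 0.95628.
P₂ = 0.770 × exp(−0.95628) = 0.770 × 0.38432 = 0.29593 atm.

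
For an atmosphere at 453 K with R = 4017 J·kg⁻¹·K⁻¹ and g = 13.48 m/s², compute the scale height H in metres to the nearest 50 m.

H ≈ 135000 m

The scale height of an isothermal atmosphere is H = RT/g.
H = 4017 × 453 / 13.48 = 1819700/13.48 = 134990 m.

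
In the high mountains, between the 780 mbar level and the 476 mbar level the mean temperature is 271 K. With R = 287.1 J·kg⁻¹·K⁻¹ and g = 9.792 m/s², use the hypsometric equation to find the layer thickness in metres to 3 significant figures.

Hypsometric equation: Δz = (R T̄/g) ln(P₁/P₂).
R T̄/g = 287.1 × 271 / 9.792 = 7945.7 m.
ln(780/476) = ln(1.6387) = 0.49390.
Δz = 7945.7 × 0.49390 = 3924.4 m.

Δz ≈ 3920 m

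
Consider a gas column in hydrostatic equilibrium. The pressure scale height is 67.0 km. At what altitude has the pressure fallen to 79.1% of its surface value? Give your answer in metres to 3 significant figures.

z ≈ 15700 m

Set P/P₀ = exp(−z/H) = 0.791, so z = −H ln(0.791).
−ln(0.791) = 0.23446; z = 67000 × 0.23446 = 15709 m.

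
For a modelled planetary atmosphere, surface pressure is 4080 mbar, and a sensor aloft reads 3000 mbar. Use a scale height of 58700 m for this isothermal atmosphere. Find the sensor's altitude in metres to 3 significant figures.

Invert the barometric formula: z = H ln(P₀/P).
P₀/P = 4080/3000 = 1.3600; ln(1.3600) = 0.30748.
z = 58700 × 0.30748 = 18049 m.

z ≈ 18000 m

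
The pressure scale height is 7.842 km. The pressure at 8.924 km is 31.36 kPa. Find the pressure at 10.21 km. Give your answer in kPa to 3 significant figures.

P ≈ 26.6 kPa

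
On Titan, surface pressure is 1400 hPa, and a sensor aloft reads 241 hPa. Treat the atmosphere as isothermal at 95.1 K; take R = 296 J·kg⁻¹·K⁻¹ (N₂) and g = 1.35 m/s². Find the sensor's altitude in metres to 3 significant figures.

z ≈ 36700 m

Scale height: H = RT/g = 296 × 95.1 / 1.35 = 20852 m.
Invert the barometric formula: z = H ln(P₀/P).
P₀/P = 1400/241 = 5.8091; ln(5.8091) = 1.7594.
z = 20852 × 1.7594 = 36687 m.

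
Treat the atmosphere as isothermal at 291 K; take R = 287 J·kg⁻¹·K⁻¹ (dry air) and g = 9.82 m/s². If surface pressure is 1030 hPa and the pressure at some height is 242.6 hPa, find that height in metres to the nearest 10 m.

z ≈ 12300 m

Scale height: H = RT/g = 287 × 291 / 9.82 = 8504.8 m.
Invert the barometric formula: z = H ln(P₀/P).
P₀/P = 1030/242.6 = 4.2457; ln(4.2457) = 1.4459.
z = 8504.8 × 1.4459 = 12297 m.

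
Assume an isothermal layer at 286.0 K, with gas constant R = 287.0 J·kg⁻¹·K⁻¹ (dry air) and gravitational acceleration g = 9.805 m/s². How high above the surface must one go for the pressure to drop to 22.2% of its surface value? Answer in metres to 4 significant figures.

z ≈ 12600 m

Scale height: H = RT/g = 287.0 × 286.0 / 9.805 = 8371.4 m.
Set P/P₀ = exp(−z/H) = 0.222, so z = −H ln(0.222).
−ln(0.222) = 1.5051; z = 8371.4 × 1.5051 = 12600 m.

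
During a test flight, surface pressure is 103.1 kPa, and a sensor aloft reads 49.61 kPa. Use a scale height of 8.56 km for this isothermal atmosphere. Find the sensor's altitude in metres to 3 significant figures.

Invert the barometric formula: z = H ln(P₀/P).
P₀/P = 103.1/49.61 = 2.0782; ln(2.0782) = 0.73150.
z = 8560.0 × 0.73150 = 6261.6 m.

z ≈ 6260 m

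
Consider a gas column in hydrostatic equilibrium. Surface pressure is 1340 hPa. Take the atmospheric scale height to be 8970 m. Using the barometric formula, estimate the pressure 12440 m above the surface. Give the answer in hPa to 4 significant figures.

P ≈ 334.8 hPa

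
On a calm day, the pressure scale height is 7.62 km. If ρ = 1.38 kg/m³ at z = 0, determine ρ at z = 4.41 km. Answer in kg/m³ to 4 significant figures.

ρ ≈ 0.7736 kg/m³

In an isothermal atmosphere, density decays like pressure: ρ = ρ₀ exp(−z/H).
z/H = 4410.0/7620.0 = 0.57874; exp(−0.57874) = 0.56060.
ρ = 1.38 × 0.56060 = 0.77363 kg/m³.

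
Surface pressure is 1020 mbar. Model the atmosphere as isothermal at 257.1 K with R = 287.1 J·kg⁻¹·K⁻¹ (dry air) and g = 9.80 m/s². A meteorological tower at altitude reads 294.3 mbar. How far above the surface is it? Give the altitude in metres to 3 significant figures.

Scale height: H = RT/g = 287.1 × 257.1 / 9.80 = 7532.0 m.
Invert the barometric formula: z = H ln(P₀/P).
P₀/P = 1020/294.3 = 3.4659; ln(3.4659) = 1.2430.
z = 7532.0 × 1.2430 = 9362.3 m.

z ≈ 9360 m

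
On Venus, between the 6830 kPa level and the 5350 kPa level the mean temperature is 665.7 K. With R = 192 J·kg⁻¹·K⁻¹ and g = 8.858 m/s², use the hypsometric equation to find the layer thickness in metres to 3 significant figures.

Δz ≈ 3520 m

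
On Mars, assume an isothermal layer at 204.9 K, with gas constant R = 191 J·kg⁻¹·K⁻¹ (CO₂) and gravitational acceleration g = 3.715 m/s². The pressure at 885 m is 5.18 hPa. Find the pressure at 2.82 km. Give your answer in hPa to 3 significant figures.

Scale height: H = RT/g = 191 × 204.9 / 3.715 = 10535 m.
Between two levels, P₂ = P₁ exp(−Δz/H) with Δz = z₂ − z₁.
Δz = 2820.0 − 885.00 = 1935.0 m; Δz/H = 1935.0/10535 = 0.18367.
P₂ = 5.18 × exp(−0.18367) = 5.18 × 0.83221 = 4.3108 hPa.

P ≈ 4.31 hPa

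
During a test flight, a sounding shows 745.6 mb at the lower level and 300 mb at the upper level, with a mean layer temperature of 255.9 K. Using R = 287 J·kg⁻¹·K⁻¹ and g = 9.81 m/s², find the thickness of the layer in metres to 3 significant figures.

Δz ≈ 6820 m

Hypsometric equation: Δz = (R T̄/g) ln(P₁/P₂).
R T̄/g = 287 × 255.9 / 9.81 = 7486.6 m.
ln(745.6/300) = ln(2.4853) = 0.91039.
Δz = 7486.6 × 0.91039 = 6815.7 m.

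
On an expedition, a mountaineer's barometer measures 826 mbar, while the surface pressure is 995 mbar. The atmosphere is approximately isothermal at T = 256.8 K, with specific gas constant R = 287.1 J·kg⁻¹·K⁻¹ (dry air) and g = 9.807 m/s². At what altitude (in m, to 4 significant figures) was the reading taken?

z ≈ 1399 m

Scale height: H = RT/g = 287.1 × 256.8 / 9.807 = 7517.8 m.
Invert the barometric formula: z = H ln(P₀/P).
P₀/P = 995/826 = 1.2046; ln(1.2046) = 0.18615.
z = 7517.8 × 0.18615 = 1399.4 m.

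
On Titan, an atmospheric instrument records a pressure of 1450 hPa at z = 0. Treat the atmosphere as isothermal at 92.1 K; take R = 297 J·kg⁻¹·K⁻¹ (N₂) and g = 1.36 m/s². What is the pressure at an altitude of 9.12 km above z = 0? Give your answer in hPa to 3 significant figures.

Scale height: H = RT/g = 297 × 92.1 / 1.36 = 20113 m.
Barometric formula: P = P₀ exp(−z/H).
z/H = 9120.0/20113 = 0.45344; exp(−0.45344) = 0.63544.
P = 1450 × 0.63544 = 921.39 hPa.

P ≈ 921 hPa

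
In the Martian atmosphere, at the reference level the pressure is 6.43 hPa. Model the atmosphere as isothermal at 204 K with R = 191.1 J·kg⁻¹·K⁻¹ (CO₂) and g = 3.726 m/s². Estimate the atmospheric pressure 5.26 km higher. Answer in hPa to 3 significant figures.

P ≈ 3.89 hPa

Scale height: H = RT/g = 191.1 × 204 / 3.726 = 10463 m.
Barometric formula: P = P₀ exp(−z/H).
z/H = 5260.0/10463 = 0.50272; exp(−0.50272) = 0.60488.
P = 6.43 × 0.60488 = 3.8894 hPa.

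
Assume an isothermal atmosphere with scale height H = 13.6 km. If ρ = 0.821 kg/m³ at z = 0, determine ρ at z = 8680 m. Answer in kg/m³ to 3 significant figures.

ρ ≈ 0.434 kg/m³

In an isothermal atmosphere, density decays like pressure: ρ = ρ₀ exp(−z/H).
z/H = 8680.0/13600 = 0.63824; exp(−0.63824) = 0.52822.
ρ = 0.821 × 0.52822 = 0.43367 kg/m³.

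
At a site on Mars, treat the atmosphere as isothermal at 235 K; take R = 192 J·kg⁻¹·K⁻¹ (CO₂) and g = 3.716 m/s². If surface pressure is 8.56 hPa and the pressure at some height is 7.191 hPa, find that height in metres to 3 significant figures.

z ≈ 2120 m

Scale height: H = RT/g = 192 × 235 / 3.716 = 12142 m.
Invert the barometric formula: z = H ln(P₀/P).
P₀/P = 8.56/7.191 = 1.1904; ln(1.1904) = 0.17429.
z = 12142 × 0.17429 = 2116.2 m.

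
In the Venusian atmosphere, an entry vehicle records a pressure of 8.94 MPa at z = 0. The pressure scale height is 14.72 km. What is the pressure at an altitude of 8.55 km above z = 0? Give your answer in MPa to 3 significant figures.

Barometric formula: P = P₀ exp(−z/H).
z/H = 8550.0/14720 = 0.58084; exp(−0.58084) = 0.55943.
P = 8.94 × 0.55943 = 5.0013 MPa.

P ≈ 5.00 MPa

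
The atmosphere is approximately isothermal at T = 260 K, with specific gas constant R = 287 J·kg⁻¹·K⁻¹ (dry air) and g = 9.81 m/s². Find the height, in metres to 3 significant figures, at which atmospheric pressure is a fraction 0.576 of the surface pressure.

z ≈ 4200 m

Scale height: H = RT/g = 287 × 260 / 9.81 = 7606.5 m.
Set P/P₀ = exp(−z/H) = 0.576, so z = −H ln(0.576).
−ln(0.576) = 0.55165; z = 7606.5 × 0.55165 = 4196.1 m.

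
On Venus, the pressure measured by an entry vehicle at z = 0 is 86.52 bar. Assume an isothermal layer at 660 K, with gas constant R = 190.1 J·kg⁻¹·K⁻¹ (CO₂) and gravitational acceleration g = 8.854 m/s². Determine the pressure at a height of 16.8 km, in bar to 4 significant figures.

Scale height: H = RT/g = 190.1 × 660 / 8.854 = 14171 m.
Barometric formula: P = P₀ exp(−z/H).
z/H = 16800/14171 = 1.1855; exp(−1.1855) = 0.30559.
P = 86.52 × 0.30559 = 26.440 bar.

P ≈ 26.44 bar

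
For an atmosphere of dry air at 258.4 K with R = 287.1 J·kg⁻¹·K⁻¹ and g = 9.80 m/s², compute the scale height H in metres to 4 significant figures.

The scale height of an isothermal atmosphere is H = RT/g.
H = 287.1 × 258.4 / 9.80 = 74187/9.80 = 7570.1 m.

H ≈ 7570 m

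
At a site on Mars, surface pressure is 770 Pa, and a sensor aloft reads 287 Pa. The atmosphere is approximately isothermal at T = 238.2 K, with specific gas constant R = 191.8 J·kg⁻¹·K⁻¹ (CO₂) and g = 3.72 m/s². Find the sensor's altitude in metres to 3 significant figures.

z ≈ 12100 m

Scale height: H = RT/g = 191.8 × 238.2 / 3.72 = 12281 m.
Invert the barometric formula: z = H ln(P₀/P).
P₀/P = 770/287 = 2.6829; ln(2.6829) = 0.98690.
z = 12281 × 0.98690 = 12120 m.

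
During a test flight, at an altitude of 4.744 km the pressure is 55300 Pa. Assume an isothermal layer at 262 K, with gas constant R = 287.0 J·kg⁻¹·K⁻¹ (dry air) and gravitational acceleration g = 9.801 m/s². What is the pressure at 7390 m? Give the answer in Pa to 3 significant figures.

P ≈ 39200 Pa

Scale height: H = RT/g = 287.0 × 262 / 9.801 = 7672.1 m.
Between two levels, P₂ = P₁ exp(−Δz/H) with Δz = z₂ − z₁.
Δz = 7390.0 − 4744.0 = 2646.0 m; Δz/H = 2646.0/7672.1 = 0.34489.
P₂ = 55300 × exp(−0.34489) = 55300 × 0.70830 = 39169 Pa.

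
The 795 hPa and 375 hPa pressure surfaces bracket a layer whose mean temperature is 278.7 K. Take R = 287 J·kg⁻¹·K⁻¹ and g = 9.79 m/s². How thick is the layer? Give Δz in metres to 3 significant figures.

Δz ≈ 6140 m

Hypsometric equation: Δz = (R T̄/g) ln(P₁/P₂).
R T̄/g = 287 × 278.7 / 9.79 = 8170.3 m.
ln(795/375) = ln(2.1200) = 0.75142.
Δz = 8170.3 × 0.75142 = 6139.3 m.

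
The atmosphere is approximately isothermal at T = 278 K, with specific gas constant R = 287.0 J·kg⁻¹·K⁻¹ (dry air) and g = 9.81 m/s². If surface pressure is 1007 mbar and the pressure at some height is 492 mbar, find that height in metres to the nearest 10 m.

Scale height: H = RT/g = 287.0 × 278 / 9.81 = 8133.1 m.
Invert the barometric formula: z = H ln(P₀/P).
P₀/P = 1007/492 = 2.0467; ln(2.0467) = 0.71623.
z = 8133.1 × 0.71623 = 5825.2 m.

z ≈ 5830 m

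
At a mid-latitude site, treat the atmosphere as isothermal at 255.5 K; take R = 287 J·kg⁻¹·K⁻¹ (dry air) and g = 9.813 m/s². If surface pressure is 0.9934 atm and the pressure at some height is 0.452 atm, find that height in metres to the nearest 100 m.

z ≈ 5900 m

Scale height: H = RT/g = 287 × 255.5 / 9.813 = 7472.6 m.
Invert the barometric formula: z = H ln(P₀/P).
P₀/P = 0.9934/0.452 = 2.1978; ln(2.1978) = 0.78746.
z = 7472.6 × 0.78746 = 5884.4 m.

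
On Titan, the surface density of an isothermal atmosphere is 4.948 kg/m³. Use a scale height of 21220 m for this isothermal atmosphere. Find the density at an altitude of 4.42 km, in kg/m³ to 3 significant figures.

In an isothermal atmosphere, density decays like pressure: ρ = ρ₀ exp(−z/H).
z/H = 4420.0/21220 = 0.20829; exp(−0.20829) = 0.81197.
ρ = 4.948 × 0.81197 = 4.0176 kg/m³.

ρ ≈ 4.02 kg/m³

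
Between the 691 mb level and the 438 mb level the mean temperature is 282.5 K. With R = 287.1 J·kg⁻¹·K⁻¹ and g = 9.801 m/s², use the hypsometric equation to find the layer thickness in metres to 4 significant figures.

Hypsometric equation: Δz = (R T̄/g) ln(P₁/P₂).
R T̄/g = 287.1 × 282.5 / 9.801 = 8275.3 m.
ln(691/438) = ln(1.5776) = 0.45590.
Δz = 8275.3 × 0.45590 = 3772.7 m.

Δz ≈ 3773 m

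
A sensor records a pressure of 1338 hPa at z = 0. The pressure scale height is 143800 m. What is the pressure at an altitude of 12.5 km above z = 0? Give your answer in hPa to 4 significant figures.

Barometric formula: P = P₀ exp(−z/H).
z/H = 12500/143800 = 0.086926; exp(−0.086926) = 0.91674.
P = 1338 × 0.91674 = 1226.6 hPa.

P ≈ 1227 hPa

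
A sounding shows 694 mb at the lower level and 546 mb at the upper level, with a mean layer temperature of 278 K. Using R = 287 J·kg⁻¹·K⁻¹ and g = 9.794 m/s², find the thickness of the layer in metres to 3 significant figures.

Δz ≈ 1950 m

Hypsometric equation: Δz = (R T̄/g) ln(P₁/P₂).
R T̄/g = 287 × 278 / 9.794 = 8146.4 m.
ln(694/546) = ln(1.2711) = 0.23988.
Δz = 8146.4 × 0.23988 = 1954.2 m.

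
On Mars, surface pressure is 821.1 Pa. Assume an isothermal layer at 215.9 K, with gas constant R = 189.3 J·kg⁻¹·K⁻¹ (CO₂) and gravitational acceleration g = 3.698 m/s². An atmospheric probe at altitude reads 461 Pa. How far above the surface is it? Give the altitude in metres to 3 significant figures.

z ≈ 6380 m

Scale height: H = RT/g = 189.3 × 215.9 / 3.698 = 11052 m.
Invert the barometric formula: z = H ln(P₀/P).
P₀/P = 821.1/461 = 1.7811; ln(1.7811) = 0.57723.
z = 11052 × 0.57723 = 6379.5 m.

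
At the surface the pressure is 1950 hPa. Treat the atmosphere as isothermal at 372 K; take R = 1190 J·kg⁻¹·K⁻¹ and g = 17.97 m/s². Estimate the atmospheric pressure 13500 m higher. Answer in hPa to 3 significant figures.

P ≈ 1130 hPa

Scale height: H = RT/g = 1190 × 372 / 17.97 = 24634 m.
Barometric formula: P = P₀ exp(−z/H).
z/H = 13500/24634 = 0.54802; exp(−0.54802) = 0.57809.
P = 1950 × 0.57809 = 1127.3 hPa.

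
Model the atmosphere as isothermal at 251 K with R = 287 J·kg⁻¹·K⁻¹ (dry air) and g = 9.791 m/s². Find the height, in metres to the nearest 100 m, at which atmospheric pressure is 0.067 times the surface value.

z ≈ 19900 m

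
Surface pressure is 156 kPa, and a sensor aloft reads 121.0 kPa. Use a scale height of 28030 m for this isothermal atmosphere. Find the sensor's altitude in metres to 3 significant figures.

z ≈ 7120 m

Invert the barometric formula: z = H ln(P₀/P).
P₀/P = 156/121.0 = 1.2893; ln(1.2893) = 0.25410.
z = 28030 × 0.25410 = 7122.4 m.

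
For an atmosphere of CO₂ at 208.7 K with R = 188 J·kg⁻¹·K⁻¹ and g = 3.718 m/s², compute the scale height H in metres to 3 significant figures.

H ≈ 10600 m

The scale height of an isothermal atmosphere is H = RT/g.
H = 188 × 208.7 / 3.718 = 39236/3.718 = 10553 m.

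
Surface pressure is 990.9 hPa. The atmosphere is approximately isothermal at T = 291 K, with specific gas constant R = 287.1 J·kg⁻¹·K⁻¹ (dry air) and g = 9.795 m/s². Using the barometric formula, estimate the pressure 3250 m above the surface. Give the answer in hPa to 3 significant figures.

P ≈ 677 hPa

Scale height: H = RT/g = 287.1 × 291 / 9.795 = 8529.5 m.
Barometric formula: P = P₀ exp(−z/H).
z/H = 3250.0/8529.5 = 0.38103; exp(−0.38103) = 0.68316.
P = 990.9 × 0.68316 = 676.94 hPa.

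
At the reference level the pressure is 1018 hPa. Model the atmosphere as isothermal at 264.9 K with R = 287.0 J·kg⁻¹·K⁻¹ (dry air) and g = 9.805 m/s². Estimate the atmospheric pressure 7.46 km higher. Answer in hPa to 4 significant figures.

Scale height: H = RT/g = 287.0 × 264.9 / 9.805 = 7753.8 m.
Barometric formula: P = P₀ exp(−z/H).
z/H = 7460.0/7753.8 = 0.96211; exp(−0.96211) = 0.38209.
P = 1018 × 0.38209 = 388.97 hPa.

P ≈ 389.0 hPa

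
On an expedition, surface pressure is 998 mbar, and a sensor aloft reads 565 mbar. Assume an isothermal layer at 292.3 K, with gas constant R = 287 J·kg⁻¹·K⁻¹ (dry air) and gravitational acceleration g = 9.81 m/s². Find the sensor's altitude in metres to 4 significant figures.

Scale height: H = RT/g = 287 × 292.3 / 9.81 = 8551.5 m.
Invert the barometric formula: z = H ln(P₀/P).
P₀/P = 998/565 = 1.7664; ln(1.7664) = 0.56894.
z = 8551.5 × 0.56894 = 4865.3 m.

z ≈ 4865 m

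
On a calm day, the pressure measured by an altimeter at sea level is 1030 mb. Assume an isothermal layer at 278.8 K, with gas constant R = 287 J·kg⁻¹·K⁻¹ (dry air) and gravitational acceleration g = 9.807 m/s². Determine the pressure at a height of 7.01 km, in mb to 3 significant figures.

P ≈ 436 mb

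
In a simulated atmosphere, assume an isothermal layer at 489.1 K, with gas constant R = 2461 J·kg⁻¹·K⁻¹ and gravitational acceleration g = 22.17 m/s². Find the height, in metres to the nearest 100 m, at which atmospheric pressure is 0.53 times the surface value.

Scale height: H = RT/g = 2461 × 489.1 / 22.17 = 54293 m.
Set P/P₀ = exp(−z/H) = 0.53, so z = −H ln(0.53).
−ln(0.53) = 0.63488; z = 54293 × 0.63488 = 34470 m.

z ≈ 34500 m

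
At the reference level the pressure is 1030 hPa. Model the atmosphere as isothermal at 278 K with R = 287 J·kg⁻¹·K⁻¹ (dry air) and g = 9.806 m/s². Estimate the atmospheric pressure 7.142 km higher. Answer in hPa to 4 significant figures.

P ≈ 428.2 hPa

Scale height: H = RT/g = 287 × 278 / 9.806 = 8136.4 m.
Barometric formula: P = P₀ exp(−z/H).
z/H = 7142.0/8136.4 = 0.87778; exp(−0.87778) = 0.41570.
P = 1030 × 0.41570 = 428.17 hPa.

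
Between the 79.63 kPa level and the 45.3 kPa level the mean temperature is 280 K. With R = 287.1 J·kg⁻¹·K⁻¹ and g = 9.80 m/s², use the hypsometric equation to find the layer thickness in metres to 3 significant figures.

Hypsometric equation: Δz = (R T̄/g) ln(P₁/P₂).
R T̄/g = 287.1 × 280 / 9.80 = 8202.9 m.
ln(79.63/45.3) = ln(1.7578) = 0.56406.
Δz = 8202.9 × 0.56406 = 4626.9 m.

Δz ≈ 4630 m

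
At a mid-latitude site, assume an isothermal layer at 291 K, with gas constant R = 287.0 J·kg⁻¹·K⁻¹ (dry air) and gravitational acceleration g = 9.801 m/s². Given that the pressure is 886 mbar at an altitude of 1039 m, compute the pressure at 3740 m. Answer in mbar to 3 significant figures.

P ≈ 645 mbar

Scale height: H = RT/g = 287.0 × 291 / 9.801 = 8521.3 m.
Between two levels, P₂ = P₁ exp(−Δz/H) with Δz = z₂ − z₁.
Δz = 3740.0 − 1039.0 = 2701.0 m; Δz/H = 2701.0/8521.3 = 0.31697.
P₂ = 886 × exp(−0.31697) = 886 × 0.72835 = 645.32 mbar.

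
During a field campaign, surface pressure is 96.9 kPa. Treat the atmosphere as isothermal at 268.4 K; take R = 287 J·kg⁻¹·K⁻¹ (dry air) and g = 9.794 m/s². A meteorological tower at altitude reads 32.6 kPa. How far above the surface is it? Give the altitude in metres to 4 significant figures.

Scale height: H = RT/g = 287 × 268.4 / 9.794 = 7865.1 m.
Invert the barometric formula: z = H ln(P₀/P).
P₀/P = 96.9/32.6 = 2.9724; ln(2.9724) = 1.0894.
z = 7865.1 × 1.0894 = 8568.2 m.

z ≈ 8568 m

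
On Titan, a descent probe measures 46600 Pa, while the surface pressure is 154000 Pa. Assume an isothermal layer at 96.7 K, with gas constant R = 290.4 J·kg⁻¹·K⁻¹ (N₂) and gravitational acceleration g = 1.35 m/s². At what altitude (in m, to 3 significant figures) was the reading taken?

z ≈ 24900 m

Scale height: H = RT/g = 290.4 × 96.7 / 1.35 = 20801 m.
Invert the barometric formula: z = H ln(P₀/P).
P₀/P = 154000/46600 = 3.3047; ln(3.3047) = 1.1953.
z = 20801 × 1.1953 = 24863 m.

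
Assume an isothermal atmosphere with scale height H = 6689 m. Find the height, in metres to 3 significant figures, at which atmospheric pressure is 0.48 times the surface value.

z ≈ 4910 m

Set P/P₀ = exp(−z/H) = 0.48, so z = −H ln(0.48).
−ln(0.48) = 0.73397; z = 6689.0 × 0.73397 = 4909.5 m.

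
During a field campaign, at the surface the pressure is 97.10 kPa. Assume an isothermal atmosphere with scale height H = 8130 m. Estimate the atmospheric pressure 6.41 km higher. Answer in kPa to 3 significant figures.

Barometric formula: P = P₀ exp(−z/H).
z/H = 6410.0/8130.0 = 0.78844; exp(−0.78844) = 0.45455.
P = 97.10 × 0.45455 = 44.137 kPa.

P ≈ 44.1 kPa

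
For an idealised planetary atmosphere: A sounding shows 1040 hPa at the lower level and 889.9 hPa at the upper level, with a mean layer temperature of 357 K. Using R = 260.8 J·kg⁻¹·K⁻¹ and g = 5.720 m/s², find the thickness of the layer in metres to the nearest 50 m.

Δz ≈ 2550 m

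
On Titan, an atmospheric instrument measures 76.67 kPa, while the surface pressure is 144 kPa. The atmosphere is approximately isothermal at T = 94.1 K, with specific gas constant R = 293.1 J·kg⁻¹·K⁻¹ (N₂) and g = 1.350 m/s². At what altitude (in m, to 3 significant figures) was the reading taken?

Scale height: H = RT/g = 293.1 × 94.1 / 1.350 = 20430 m.
Invert the barometric formula: z = H ln(P₀/P).
P₀/P = 144/76.67 = 1.8782; ln(1.8782) = 0.63031.
z = 20430 × 0.63031 = 12877 m.

z ≈ 12900 m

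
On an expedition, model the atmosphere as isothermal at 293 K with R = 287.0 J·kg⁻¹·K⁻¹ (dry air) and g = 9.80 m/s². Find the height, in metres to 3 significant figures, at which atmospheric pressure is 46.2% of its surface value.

z ≈ 6630 m

Scale height: H = RT/g = 287.0 × 293 / 9.80 = 8580.7 m.
Set P/P₀ = exp(−z/H) = 0.462, so z = −H ln(0.462).
−ln(0.462) = 0.77219; z = 8580.7 × 0.77219 = 6625.9 m.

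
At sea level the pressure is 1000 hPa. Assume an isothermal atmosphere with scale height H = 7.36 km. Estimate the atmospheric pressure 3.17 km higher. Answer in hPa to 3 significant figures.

Barometric formula: P = P₀ exp(−z/H).
z/H = 3170.0/7360.0 = 0.43071; exp(−0.43071) = 0.65005.
P = 1000 × 0.65005 = 650.05 hPa.

P ≈ 650 hPa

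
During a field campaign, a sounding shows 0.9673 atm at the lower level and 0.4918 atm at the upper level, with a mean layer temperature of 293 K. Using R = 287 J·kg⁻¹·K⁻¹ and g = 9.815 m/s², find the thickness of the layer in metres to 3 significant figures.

Δz ≈ 5800 m

Hypsometric equation: Δz = (R T̄/g) ln(P₁/P₂).
R T̄/g = 287 × 293 / 9.815 = 8567.6 m.
ln(0.9673/0.4918) = ln(1.9669) = 0.67646.
Δz = 8567.6 × 0.67646 = 5795.6 m.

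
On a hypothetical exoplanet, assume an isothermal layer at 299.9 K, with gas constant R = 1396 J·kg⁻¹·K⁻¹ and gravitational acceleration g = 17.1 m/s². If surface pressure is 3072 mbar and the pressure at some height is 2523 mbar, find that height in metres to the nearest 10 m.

Scale height: H = RT/g = 1396 × 299.9 / 17.1 = 24483 m.
Invert the barometric formula: z = H ln(P₀/P).
P₀/P = 3072/2523 = 1.2176; ln(1.2176) = 0.19688.
z = 24483 × 0.19688 = 4820.2 m.

z ≈ 4820 m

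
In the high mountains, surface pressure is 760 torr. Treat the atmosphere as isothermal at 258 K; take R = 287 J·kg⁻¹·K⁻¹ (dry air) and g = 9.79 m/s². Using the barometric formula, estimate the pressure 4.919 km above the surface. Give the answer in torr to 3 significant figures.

Scale height: H = RT/g = 287 × 258 / 9.79 = 7563.4 m.
Barometric formula: P = P₀ exp(−z/H).
z/H = 4919.0/7563.4 = 0.65037; exp(−0.65037) = 0.52185.
P = 760 × 0.52185 = 396.61 torr.

P ≈ 397 torr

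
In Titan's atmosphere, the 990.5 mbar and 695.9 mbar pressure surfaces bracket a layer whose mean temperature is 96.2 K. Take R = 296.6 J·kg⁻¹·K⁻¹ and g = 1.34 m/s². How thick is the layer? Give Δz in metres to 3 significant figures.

Hypsometric equation: Δz = (R T̄/g) ln(P₁/P₂).
R T̄/g = 296.6 × 96.2 / 1.34 = 21293 m.
ln(990.5/695.9) = ln(1.4233) = 0.35298.
Δz = 21293 × 0.35298 = 7516.0 m.

Δz ≈ 7520 m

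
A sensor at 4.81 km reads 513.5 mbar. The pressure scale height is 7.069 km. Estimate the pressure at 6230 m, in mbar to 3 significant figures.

P ≈ 420 mbar

Between two levels, P₂ = P₁ exp(−Δz/H) with Δz = z₂ − z₁.
Δz = 6230.0 − 4810.0 = 1420.0 m; Δz/H = 1420.0/7069.0 = 0.20088.
P₂ = 513.5 × exp(−0.20088) = 513.5 × 0.81801 = 420.05 mbar.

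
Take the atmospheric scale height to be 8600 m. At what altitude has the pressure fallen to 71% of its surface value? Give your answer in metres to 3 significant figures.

z ≈ 2950 m

Set P/P₀ = exp(−z/H) = 0.71, so z = −H ln(0.71).
−ln(0.71) = 0.34249; z = 8600.0 × 0.34249 = 2945.4 m.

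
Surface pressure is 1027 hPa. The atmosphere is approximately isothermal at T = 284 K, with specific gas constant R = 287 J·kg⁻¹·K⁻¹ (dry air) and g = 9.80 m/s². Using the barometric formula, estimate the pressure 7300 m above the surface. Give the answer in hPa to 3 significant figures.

P ≈ 427 hPa

Scale height: H = RT/g = 287 × 284 / 9.80 = 8317.1 m.
Barometric formula: P = P₀ exp(−z/H).
z/H = 7300.0/8317.1 = 0.87771; exp(−0.87771) = 0.41573.
P = 1027 × 0.41573 = 426.95 hPa.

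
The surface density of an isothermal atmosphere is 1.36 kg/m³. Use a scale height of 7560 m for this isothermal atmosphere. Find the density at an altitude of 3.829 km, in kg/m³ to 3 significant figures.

ρ ≈ 0.820 kg/m³

In an isothermal atmosphere, density decays like pressure: ρ = ρ₀ exp(−z/H).
z/H = 3829.0/7560.0 = 0.50648; exp(−0.50648) = 0.60261.
ρ = 1.36 × 0.60261 = 0.81955 kg/m³.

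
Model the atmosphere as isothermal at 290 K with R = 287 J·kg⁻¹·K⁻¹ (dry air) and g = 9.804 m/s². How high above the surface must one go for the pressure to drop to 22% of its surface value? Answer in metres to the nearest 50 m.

Scale height: H = RT/g = 287 × 290 / 9.804 = 8489.4 m.
Set P/P₀ = exp(−z/H) = 0.22, so z = −H ln(0.22).
−ln(0.22) = 1.5141; z = 8489.4 × 1.5141 = 12854 m.

z ≈ 12850 m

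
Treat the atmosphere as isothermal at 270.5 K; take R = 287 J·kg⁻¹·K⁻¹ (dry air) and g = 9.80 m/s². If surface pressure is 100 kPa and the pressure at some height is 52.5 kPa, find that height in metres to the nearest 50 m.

Scale height: H = RT/g = 287 × 270.5 / 9.80 = 7921.8 m.
Invert the barometric formula: z = H ln(P₀/P).
P₀/P = 100/52.5 = 1.9048; ln(1.9048) = 0.64438.
z = 7921.8 × 0.64438 = 5104.6 m.

z ≈ 5100 m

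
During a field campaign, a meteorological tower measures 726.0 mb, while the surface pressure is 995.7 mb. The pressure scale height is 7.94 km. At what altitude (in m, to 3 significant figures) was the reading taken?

z ≈ 2510 m

Invert the barometric formula: z = H ln(P₀/P).
P₀/P = 995.7/726.0 = 1.3715; ln(1.3715) = 0.31591.
z = 7940.0 × 0.31591 = 2508.3 m.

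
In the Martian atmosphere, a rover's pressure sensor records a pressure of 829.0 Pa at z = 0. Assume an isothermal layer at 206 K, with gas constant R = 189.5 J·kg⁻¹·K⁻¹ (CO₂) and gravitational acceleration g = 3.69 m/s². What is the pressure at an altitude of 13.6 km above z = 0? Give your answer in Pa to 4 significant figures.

P ≈ 229.2 Pa

Scale height: H = RT/g = 189.5 × 206 / 3.69 = 10579 m.
Barometric formula: P = P₀ exp(−z/H).
z/H = 13600/10579 = 1.2856; exp(−1.2856) = 0.27648.
P = 829.0 × 0.27648 = 229.20 Pa.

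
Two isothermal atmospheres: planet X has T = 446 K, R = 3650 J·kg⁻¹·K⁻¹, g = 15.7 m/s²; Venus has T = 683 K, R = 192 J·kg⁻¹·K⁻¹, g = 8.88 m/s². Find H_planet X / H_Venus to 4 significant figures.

H_planet X/H_Venus ≈ 7.021

H = RT/g for each body.
H_planet X = 3650 × 446 / 15.7 = 103690 m.
H_Venus = 192 × 683 / 8.88 = 14768 m.
H_planet X/H_Venus = 103690/14768 = 7.0213.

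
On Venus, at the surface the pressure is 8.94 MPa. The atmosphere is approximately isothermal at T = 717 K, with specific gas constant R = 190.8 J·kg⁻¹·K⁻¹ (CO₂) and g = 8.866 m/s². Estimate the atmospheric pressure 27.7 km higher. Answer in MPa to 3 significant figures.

Scale height: H = RT/g = 190.8 × 717 / 8.866 = 15430 m.
Barometric formula: P = P₀ exp(−z/H).
z/H = 27700/15430 = 1.7952; exp(−1.7952) = 0.16609.
P = 8.94 × 0.16609 = 1.4848 MPa.

P ≈ 1.48 MPa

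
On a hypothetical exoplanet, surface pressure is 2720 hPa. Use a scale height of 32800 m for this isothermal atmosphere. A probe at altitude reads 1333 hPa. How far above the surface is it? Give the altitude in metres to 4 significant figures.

z ≈ 23390 m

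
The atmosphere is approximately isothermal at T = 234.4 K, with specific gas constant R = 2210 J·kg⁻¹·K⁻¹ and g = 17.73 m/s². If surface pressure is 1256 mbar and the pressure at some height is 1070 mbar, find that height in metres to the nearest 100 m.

z ≈ 4700 m

Scale height: H = RT/g = 2210 × 234.4 / 17.73 = 29217 m.
Invert the barometric formula: z = H ln(P₀/P).
P₀/P = 1256/1070 = 1.1738; ln(1.1738) = 0.16025.
z = 29217 × 0.16025 = 4682.0 m.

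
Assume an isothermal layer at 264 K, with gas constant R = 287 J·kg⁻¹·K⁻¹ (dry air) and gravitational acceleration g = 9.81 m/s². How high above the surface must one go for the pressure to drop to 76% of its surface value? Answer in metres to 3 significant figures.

z ≈ 2120 m

Scale height: H = RT/g = 287 × 264 / 9.81 = 7723.5 m.
Set P/P₀ = exp(−z/H) = 0.76, so z = −H ln(0.76).
−ln(0.76) = 0.27444; z = 7723.5 × 0.27444 = 2119.6 m.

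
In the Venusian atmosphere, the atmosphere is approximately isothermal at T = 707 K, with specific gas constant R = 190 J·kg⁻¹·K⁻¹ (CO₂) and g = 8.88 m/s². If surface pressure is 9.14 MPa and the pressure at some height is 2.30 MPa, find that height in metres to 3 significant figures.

z ≈ 20900 m

Scale height: H = RT/g = 190 × 707 / 8.88 = 15127 m.
Invert the barometric formula: z = H ln(P₀/P).
P₀/P = 9.14/2.30 = 3.9739; ln(3.9739) = 1.3797.
z = 15127 × 1.3797 = 20871 m.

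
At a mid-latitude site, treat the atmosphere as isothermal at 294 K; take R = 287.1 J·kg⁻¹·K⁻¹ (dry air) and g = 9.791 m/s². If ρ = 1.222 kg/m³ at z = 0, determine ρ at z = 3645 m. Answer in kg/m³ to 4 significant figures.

ρ ≈ 0.8007 kg/m³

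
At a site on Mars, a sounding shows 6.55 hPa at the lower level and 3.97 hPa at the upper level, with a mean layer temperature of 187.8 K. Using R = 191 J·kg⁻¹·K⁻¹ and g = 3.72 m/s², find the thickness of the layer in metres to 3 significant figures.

Δz ≈ 4830 m

Hypsometric equation: Δz = (R T̄/g) ln(P₁/P₂).
R T̄/g = 191 × 187.8 / 3.72 = 9642.4 m.
ln(6.55/3.97) = ln(1.6499) = 0.50071.
Δz = 9642.4 × 0.50071 = 4828.0 m.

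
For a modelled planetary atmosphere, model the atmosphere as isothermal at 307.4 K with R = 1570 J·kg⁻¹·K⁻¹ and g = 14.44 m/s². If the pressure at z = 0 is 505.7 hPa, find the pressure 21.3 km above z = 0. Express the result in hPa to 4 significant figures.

P ≈ 267.4 hPa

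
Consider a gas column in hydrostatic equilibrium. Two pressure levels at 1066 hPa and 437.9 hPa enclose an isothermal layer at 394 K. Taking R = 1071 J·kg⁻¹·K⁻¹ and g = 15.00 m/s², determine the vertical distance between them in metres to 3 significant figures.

Hypsometric equation: Δz = (R T̄/g) ln(P₁/P₂).
R T̄/g = 1071 × 394 / 15.00 = 28132 m.
ln(1066/437.9) = ln(2.4343) = 0.88966.
Δz = 28132 × 0.88966 = 25028 m.

Δz ≈ 25000 m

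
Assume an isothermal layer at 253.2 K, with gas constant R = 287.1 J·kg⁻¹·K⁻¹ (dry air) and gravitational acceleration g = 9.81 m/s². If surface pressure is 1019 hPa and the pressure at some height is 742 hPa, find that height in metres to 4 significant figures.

z ≈ 2351 m

Scale height: H = RT/g = 287.1 × 253.2 / 9.81 = 7410.2 m.
Invert the barometric formula: z = H ln(P₀/P).
P₀/P = 1019/742 = 1.3733; ln(1.3733) = 0.31722.
z = 7410.2 × 0.31722 = 2350.7 m.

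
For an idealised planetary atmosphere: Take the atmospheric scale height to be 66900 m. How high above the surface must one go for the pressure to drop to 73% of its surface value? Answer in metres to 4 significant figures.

z ≈ 21050 m

Set P/P₀ = exp(−z/H) = 0.73, so z = −H ln(0.73).
−ln(0.73) = 0.31471; z = 66900 × 0.31471 = 21054 m.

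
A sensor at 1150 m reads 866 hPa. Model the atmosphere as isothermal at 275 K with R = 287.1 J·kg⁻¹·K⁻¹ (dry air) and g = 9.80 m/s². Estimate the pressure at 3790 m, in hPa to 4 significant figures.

P ≈ 624.0 hPa

Scale height: H = RT/g = 287.1 × 275 / 9.80 = 8056.4 m.
Between two levels, P₂ = P₁ exp(−Δz/H) with Δz = z₂ − z₁.
Δz = 3790.0 − 1150.0 = 2640.0 m; Δz/H = 2640.0/8056.4 = 0.32769.
P₂ = 866 × exp(−0.32769) = 866 × 0.72059 = 624.03 hPa.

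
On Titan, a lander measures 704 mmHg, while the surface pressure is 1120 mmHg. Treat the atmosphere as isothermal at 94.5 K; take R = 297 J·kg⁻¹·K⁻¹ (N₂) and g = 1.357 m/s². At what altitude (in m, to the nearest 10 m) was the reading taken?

Scale height: H = RT/g = 297 × 94.5 / 1.357 = 20683 m.
Invert the barometric formula: z = H ln(P₀/P).
P₀/P = 1120/704 = 1.5909; ln(1.5909) = 0.46430.
z = 20683 × 0.46430 = 9603.1 m.

z ≈ 9600 m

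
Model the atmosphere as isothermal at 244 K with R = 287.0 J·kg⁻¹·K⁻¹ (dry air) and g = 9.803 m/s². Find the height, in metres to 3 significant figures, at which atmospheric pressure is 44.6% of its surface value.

z ≈ 5770 m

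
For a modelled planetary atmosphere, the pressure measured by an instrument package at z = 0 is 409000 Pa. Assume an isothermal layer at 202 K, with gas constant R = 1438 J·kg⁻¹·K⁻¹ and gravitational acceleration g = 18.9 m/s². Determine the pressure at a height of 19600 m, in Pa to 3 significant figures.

Scale height: H = RT/g = 1438 × 202 / 18.9 = 15369 m.
Barometric formula: P = P₀ exp(−z/H).
z/H = 19600/15369 = 1.2753; exp(−1.2753) = 0.27935.
P = 409000 × 0.27935 = 114250 Pa.

P ≈ 114000 Pa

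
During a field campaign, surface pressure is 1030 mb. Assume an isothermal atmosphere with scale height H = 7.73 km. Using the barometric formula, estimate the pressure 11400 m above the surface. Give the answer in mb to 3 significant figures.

P ≈ 236 mb

Barometric formula: P = P₀ exp(−z/H).
z/H = 11400/7730.0 = 1.4748; exp(−1.4748) = 0.22882.
P = 1030 × 0.22882 = 235.68 mb.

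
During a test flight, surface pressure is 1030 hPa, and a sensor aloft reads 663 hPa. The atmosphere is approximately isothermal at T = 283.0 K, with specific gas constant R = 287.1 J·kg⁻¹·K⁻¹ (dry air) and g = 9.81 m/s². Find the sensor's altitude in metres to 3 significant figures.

Scale height: H = RT/g = 287.1 × 283.0 / 9.81 = 8282.3 m.
Invert the barometric formula: z = H ln(P₀/P).
P₀/P = 1030/663 = 1.5535; ln(1.5535) = 0.44051.
z = 8282.3 × 0.44051 = 3648.4 m.

z ≈ 3650 m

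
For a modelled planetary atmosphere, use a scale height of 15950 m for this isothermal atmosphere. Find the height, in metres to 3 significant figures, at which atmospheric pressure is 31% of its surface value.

Set P/P₀ = exp(−z/H) = 0.31, so z = −H ln(0.31).
−ln(0.31) = 1.1712; z = 15950 × 1.1712 = 18681 m.

z ≈ 18700 m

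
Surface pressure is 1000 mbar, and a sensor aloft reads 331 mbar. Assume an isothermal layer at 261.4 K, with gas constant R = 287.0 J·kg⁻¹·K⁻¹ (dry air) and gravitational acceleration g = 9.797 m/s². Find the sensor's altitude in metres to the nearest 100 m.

z ≈ 8500 m

Scale height: H = RT/g = 287.0 × 261.4 / 9.797 = 7657.6 m.
Invert the barometric formula: z = H ln(P₀/P).
P₀/P = 1000/331 = 3.0211; ln(3.0211) = 1.1056.
z = 7657.6 × 1.1056 = 8466.2 m.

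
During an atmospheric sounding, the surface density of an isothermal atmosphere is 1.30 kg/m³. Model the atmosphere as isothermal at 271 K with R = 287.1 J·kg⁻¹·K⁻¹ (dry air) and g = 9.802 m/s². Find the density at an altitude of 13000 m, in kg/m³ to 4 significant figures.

ρ ≈ 0.2527 kg/m³

Scale height: H = RT/g = 287.1 × 271 / 9.802 = 7937.6 m.
In an isothermal atmosphere, density decays like pressure: ρ = ρ₀ exp(−z/H).
z/H = 13000/7937.6 = 1.6378; exp(−1.6378) = 0.19441.
ρ = 1.30 × 0.19441 = 0.25273 kg/m³.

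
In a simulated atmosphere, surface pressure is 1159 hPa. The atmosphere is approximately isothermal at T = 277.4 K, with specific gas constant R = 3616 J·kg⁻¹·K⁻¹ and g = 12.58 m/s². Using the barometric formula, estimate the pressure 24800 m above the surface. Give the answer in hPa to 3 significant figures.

P ≈ 849 hPa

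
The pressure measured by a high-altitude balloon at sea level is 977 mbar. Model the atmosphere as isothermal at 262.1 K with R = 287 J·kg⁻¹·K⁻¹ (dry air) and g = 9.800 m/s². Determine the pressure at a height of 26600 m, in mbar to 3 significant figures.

Scale height: H = RT/g = 287 × 262.1 / 9.800 = 7675.8 m.
Barometric formula: P = P₀ exp(−z/H).
z/H = 26600/7675.8 = 3.4654; exp(−3.4654) = 0.031260.
P = 977 × 0.031260 = 30.541 mbar.

P ≈ 30.5 mbar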